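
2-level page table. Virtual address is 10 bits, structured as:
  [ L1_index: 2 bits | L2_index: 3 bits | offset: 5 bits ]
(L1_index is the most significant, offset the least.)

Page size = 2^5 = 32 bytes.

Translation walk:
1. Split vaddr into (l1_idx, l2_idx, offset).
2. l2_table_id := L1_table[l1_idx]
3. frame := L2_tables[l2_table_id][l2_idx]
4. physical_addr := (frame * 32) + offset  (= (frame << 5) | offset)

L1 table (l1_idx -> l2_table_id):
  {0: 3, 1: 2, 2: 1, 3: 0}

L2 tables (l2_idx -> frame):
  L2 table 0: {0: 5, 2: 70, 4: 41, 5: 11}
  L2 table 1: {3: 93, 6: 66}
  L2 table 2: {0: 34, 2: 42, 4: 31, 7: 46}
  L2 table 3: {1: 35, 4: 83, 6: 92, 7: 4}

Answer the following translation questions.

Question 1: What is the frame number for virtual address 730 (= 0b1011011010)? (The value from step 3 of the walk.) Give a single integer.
Answer: 66

Derivation:
vaddr = 730: l1_idx=2, l2_idx=6
L1[2] = 1; L2[1][6] = 66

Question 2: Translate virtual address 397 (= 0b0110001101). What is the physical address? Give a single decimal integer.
Answer: 1005

Derivation:
vaddr = 397 = 0b0110001101
Split: l1_idx=1, l2_idx=4, offset=13
L1[1] = 2
L2[2][4] = 31
paddr = 31 * 32 + 13 = 1005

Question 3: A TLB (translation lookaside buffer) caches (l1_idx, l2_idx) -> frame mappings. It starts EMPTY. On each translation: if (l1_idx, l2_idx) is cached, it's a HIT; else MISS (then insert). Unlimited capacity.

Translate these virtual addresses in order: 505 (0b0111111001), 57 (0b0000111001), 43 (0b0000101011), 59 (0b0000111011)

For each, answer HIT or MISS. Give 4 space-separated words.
vaddr=505: (1,7) not in TLB -> MISS, insert
vaddr=57: (0,1) not in TLB -> MISS, insert
vaddr=43: (0,1) in TLB -> HIT
vaddr=59: (0,1) in TLB -> HIT

Answer: MISS MISS HIT HIT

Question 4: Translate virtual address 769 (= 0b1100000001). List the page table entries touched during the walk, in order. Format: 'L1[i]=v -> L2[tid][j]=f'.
Answer: L1[3]=0 -> L2[0][0]=5

Derivation:
vaddr = 769 = 0b1100000001
Split: l1_idx=3, l2_idx=0, offset=1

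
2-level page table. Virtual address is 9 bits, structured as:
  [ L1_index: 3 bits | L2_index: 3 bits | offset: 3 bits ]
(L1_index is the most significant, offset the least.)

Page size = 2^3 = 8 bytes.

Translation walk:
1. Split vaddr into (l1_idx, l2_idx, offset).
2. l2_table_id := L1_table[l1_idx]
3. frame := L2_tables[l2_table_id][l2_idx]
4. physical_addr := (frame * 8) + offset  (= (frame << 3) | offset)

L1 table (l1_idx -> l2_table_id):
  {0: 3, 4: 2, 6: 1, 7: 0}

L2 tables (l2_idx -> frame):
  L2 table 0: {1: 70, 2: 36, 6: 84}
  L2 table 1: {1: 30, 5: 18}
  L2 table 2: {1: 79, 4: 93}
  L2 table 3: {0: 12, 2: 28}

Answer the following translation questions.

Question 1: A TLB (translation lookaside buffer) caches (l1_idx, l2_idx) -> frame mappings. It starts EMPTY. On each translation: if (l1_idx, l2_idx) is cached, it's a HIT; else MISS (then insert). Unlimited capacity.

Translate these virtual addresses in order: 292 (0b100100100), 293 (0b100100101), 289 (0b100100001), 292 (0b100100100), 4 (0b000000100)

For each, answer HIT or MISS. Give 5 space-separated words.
Answer: MISS HIT HIT HIT MISS

Derivation:
vaddr=292: (4,4) not in TLB -> MISS, insert
vaddr=293: (4,4) in TLB -> HIT
vaddr=289: (4,4) in TLB -> HIT
vaddr=292: (4,4) in TLB -> HIT
vaddr=4: (0,0) not in TLB -> MISS, insert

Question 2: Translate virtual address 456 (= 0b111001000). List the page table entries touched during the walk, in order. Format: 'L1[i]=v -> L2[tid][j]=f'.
vaddr = 456 = 0b111001000
Split: l1_idx=7, l2_idx=1, offset=0

Answer: L1[7]=0 -> L2[0][1]=70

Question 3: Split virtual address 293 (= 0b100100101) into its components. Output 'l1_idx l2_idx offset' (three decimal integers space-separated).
Answer: 4 4 5

Derivation:
vaddr = 293 = 0b100100101
  top 3 bits -> l1_idx = 4
  next 3 bits -> l2_idx = 4
  bottom 3 bits -> offset = 5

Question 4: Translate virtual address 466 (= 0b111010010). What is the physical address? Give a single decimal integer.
Answer: 290

Derivation:
vaddr = 466 = 0b111010010
Split: l1_idx=7, l2_idx=2, offset=2
L1[7] = 0
L2[0][2] = 36
paddr = 36 * 8 + 2 = 290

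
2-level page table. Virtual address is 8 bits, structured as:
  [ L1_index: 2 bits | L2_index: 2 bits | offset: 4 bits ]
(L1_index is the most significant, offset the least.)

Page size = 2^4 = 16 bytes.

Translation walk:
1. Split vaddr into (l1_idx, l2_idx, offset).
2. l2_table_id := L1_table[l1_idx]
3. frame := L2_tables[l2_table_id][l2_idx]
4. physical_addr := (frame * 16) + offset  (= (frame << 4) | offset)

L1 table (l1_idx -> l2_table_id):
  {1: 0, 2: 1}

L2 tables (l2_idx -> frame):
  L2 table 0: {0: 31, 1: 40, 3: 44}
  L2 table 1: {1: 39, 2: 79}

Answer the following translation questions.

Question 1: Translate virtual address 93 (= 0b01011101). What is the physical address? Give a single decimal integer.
vaddr = 93 = 0b01011101
Split: l1_idx=1, l2_idx=1, offset=13
L1[1] = 0
L2[0][1] = 40
paddr = 40 * 16 + 13 = 653

Answer: 653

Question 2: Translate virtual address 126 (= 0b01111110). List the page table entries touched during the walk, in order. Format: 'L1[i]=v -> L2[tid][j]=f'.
vaddr = 126 = 0b01111110
Split: l1_idx=1, l2_idx=3, offset=14

Answer: L1[1]=0 -> L2[0][3]=44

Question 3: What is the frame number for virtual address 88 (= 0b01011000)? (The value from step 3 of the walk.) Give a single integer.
vaddr = 88: l1_idx=1, l2_idx=1
L1[1] = 0; L2[0][1] = 40

Answer: 40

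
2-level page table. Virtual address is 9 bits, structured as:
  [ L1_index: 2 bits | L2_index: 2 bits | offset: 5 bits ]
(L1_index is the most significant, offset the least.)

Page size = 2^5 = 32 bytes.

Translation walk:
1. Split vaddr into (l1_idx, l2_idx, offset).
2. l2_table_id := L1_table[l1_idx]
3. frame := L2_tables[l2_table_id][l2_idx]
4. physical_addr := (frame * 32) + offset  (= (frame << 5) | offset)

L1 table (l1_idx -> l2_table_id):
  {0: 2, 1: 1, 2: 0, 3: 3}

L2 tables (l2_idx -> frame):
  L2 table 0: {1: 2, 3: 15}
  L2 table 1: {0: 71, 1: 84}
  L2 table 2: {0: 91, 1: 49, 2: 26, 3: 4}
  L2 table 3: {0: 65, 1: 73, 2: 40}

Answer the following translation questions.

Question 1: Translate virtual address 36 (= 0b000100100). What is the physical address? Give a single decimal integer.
Answer: 1572

Derivation:
vaddr = 36 = 0b000100100
Split: l1_idx=0, l2_idx=1, offset=4
L1[0] = 2
L2[2][1] = 49
paddr = 49 * 32 + 4 = 1572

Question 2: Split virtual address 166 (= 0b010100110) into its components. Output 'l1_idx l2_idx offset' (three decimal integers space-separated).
vaddr = 166 = 0b010100110
  top 2 bits -> l1_idx = 1
  next 2 bits -> l2_idx = 1
  bottom 5 bits -> offset = 6

Answer: 1 1 6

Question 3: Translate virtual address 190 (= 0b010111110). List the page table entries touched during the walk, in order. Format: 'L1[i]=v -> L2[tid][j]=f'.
vaddr = 190 = 0b010111110
Split: l1_idx=1, l2_idx=1, offset=30

Answer: L1[1]=1 -> L2[1][1]=84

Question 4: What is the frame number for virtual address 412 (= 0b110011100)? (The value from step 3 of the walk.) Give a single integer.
Answer: 65

Derivation:
vaddr = 412: l1_idx=3, l2_idx=0
L1[3] = 3; L2[3][0] = 65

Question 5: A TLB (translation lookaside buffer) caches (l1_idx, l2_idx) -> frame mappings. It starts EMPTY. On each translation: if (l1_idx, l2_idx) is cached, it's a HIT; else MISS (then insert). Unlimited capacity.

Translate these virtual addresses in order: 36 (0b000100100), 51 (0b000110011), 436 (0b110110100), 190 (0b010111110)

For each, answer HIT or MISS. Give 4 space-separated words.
Answer: MISS HIT MISS MISS

Derivation:
vaddr=36: (0,1) not in TLB -> MISS, insert
vaddr=51: (0,1) in TLB -> HIT
vaddr=436: (3,1) not in TLB -> MISS, insert
vaddr=190: (1,1) not in TLB -> MISS, insert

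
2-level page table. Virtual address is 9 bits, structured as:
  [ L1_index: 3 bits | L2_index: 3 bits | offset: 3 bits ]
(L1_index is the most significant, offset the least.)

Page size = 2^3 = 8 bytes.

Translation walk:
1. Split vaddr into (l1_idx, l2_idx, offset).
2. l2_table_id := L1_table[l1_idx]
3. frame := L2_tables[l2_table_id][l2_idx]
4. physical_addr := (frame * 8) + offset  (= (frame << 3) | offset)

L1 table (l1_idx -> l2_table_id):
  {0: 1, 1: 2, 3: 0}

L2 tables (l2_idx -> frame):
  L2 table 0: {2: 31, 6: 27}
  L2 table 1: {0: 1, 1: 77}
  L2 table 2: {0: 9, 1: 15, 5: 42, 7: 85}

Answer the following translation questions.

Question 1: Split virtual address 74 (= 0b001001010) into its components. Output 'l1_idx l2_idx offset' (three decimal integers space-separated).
Answer: 1 1 2

Derivation:
vaddr = 74 = 0b001001010
  top 3 bits -> l1_idx = 1
  next 3 bits -> l2_idx = 1
  bottom 3 bits -> offset = 2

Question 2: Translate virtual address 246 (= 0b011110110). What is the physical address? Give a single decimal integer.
vaddr = 246 = 0b011110110
Split: l1_idx=3, l2_idx=6, offset=6
L1[3] = 0
L2[0][6] = 27
paddr = 27 * 8 + 6 = 222

Answer: 222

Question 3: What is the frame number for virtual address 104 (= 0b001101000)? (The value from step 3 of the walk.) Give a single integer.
vaddr = 104: l1_idx=1, l2_idx=5
L1[1] = 2; L2[2][5] = 42

Answer: 42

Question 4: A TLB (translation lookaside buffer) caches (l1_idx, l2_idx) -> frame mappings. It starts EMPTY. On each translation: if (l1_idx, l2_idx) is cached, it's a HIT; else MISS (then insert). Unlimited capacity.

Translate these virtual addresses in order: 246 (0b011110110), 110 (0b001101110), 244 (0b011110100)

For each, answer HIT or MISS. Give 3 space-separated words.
Answer: MISS MISS HIT

Derivation:
vaddr=246: (3,6) not in TLB -> MISS, insert
vaddr=110: (1,5) not in TLB -> MISS, insert
vaddr=244: (3,6) in TLB -> HIT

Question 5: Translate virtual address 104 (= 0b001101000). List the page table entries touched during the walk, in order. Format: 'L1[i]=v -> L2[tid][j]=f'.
vaddr = 104 = 0b001101000
Split: l1_idx=1, l2_idx=5, offset=0

Answer: L1[1]=2 -> L2[2][5]=42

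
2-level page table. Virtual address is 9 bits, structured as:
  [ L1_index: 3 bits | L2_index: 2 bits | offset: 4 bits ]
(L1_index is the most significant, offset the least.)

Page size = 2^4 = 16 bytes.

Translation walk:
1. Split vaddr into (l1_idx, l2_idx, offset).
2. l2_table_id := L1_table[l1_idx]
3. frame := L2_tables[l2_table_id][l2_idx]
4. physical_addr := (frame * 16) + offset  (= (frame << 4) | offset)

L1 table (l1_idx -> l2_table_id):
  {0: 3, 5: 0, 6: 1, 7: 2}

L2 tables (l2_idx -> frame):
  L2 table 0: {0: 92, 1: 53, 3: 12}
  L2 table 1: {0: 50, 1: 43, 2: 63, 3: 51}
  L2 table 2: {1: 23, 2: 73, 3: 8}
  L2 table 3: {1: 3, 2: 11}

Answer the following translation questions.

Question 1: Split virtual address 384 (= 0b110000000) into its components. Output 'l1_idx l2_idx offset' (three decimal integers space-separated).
Answer: 6 0 0

Derivation:
vaddr = 384 = 0b110000000
  top 3 bits -> l1_idx = 6
  next 2 bits -> l2_idx = 0
  bottom 4 bits -> offset = 0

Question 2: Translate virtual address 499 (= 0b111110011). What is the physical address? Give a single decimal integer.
Answer: 131

Derivation:
vaddr = 499 = 0b111110011
Split: l1_idx=7, l2_idx=3, offset=3
L1[7] = 2
L2[2][3] = 8
paddr = 8 * 16 + 3 = 131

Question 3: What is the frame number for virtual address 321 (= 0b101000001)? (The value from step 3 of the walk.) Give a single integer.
Answer: 92

Derivation:
vaddr = 321: l1_idx=5, l2_idx=0
L1[5] = 0; L2[0][0] = 92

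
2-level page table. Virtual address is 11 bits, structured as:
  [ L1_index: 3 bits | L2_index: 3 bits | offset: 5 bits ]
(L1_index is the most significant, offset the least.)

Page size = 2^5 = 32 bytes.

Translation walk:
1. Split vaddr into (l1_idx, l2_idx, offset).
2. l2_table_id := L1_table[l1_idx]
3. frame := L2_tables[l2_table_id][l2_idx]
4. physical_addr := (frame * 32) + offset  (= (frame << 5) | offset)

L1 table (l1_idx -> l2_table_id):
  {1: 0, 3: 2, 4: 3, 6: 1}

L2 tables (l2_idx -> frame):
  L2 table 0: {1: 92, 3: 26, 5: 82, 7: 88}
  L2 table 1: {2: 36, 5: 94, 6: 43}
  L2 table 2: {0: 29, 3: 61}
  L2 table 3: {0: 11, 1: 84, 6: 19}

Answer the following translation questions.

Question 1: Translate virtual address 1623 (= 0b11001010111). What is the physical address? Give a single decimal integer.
vaddr = 1623 = 0b11001010111
Split: l1_idx=6, l2_idx=2, offset=23
L1[6] = 1
L2[1][2] = 36
paddr = 36 * 32 + 23 = 1175

Answer: 1175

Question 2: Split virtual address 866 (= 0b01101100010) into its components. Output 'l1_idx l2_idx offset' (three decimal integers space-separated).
Answer: 3 3 2

Derivation:
vaddr = 866 = 0b01101100010
  top 3 bits -> l1_idx = 3
  next 3 bits -> l2_idx = 3
  bottom 5 bits -> offset = 2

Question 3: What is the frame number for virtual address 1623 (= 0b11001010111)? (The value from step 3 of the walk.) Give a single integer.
Answer: 36

Derivation:
vaddr = 1623: l1_idx=6, l2_idx=2
L1[6] = 1; L2[1][2] = 36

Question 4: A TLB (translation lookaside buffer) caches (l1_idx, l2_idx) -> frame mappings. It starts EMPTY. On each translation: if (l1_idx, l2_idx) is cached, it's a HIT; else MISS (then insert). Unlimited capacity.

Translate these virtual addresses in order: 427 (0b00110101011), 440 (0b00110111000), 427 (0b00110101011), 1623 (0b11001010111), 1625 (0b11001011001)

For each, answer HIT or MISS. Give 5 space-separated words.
Answer: MISS HIT HIT MISS HIT

Derivation:
vaddr=427: (1,5) not in TLB -> MISS, insert
vaddr=440: (1,5) in TLB -> HIT
vaddr=427: (1,5) in TLB -> HIT
vaddr=1623: (6,2) not in TLB -> MISS, insert
vaddr=1625: (6,2) in TLB -> HIT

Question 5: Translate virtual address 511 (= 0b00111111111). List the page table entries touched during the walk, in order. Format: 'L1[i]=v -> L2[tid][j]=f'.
vaddr = 511 = 0b00111111111
Split: l1_idx=1, l2_idx=7, offset=31

Answer: L1[1]=0 -> L2[0][7]=88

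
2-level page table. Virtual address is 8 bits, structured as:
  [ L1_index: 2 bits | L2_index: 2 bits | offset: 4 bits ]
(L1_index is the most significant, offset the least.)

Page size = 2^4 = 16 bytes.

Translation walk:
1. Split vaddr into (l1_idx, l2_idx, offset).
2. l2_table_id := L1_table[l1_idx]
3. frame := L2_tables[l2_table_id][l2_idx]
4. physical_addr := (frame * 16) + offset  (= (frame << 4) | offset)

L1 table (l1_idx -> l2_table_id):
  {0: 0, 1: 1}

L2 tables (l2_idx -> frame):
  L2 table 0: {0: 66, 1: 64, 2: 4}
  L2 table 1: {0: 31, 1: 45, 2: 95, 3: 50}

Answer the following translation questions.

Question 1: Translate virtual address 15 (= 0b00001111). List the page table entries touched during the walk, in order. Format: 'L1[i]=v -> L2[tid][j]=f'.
vaddr = 15 = 0b00001111
Split: l1_idx=0, l2_idx=0, offset=15

Answer: L1[0]=0 -> L2[0][0]=66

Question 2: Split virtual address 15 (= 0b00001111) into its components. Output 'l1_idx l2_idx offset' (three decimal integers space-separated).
vaddr = 15 = 0b00001111
  top 2 bits -> l1_idx = 0
  next 2 bits -> l2_idx = 0
  bottom 4 bits -> offset = 15

Answer: 0 0 15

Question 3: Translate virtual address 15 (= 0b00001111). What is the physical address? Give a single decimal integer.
vaddr = 15 = 0b00001111
Split: l1_idx=0, l2_idx=0, offset=15
L1[0] = 0
L2[0][0] = 66
paddr = 66 * 16 + 15 = 1071

Answer: 1071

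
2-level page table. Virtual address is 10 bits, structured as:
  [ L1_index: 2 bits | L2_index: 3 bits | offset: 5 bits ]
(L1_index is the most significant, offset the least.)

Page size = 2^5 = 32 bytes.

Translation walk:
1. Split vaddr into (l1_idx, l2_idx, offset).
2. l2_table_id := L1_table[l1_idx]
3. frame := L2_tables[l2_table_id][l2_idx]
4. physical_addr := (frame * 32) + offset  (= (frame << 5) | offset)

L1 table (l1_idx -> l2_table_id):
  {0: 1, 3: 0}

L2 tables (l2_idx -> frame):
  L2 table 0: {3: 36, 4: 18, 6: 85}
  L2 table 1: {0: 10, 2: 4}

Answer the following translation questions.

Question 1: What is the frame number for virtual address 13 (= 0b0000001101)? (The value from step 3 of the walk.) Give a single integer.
vaddr = 13: l1_idx=0, l2_idx=0
L1[0] = 1; L2[1][0] = 10

Answer: 10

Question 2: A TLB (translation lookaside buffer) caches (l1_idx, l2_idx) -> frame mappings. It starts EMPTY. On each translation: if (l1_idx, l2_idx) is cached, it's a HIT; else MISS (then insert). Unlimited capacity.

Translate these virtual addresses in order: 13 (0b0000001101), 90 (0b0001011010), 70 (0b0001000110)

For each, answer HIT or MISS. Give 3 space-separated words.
vaddr=13: (0,0) not in TLB -> MISS, insert
vaddr=90: (0,2) not in TLB -> MISS, insert
vaddr=70: (0,2) in TLB -> HIT

Answer: MISS MISS HIT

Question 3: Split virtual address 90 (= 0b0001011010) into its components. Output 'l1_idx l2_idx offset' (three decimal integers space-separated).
Answer: 0 2 26

Derivation:
vaddr = 90 = 0b0001011010
  top 2 bits -> l1_idx = 0
  next 3 bits -> l2_idx = 2
  bottom 5 bits -> offset = 26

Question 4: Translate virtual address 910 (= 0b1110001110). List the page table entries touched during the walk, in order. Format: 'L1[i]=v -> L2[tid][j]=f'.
vaddr = 910 = 0b1110001110
Split: l1_idx=3, l2_idx=4, offset=14

Answer: L1[3]=0 -> L2[0][4]=18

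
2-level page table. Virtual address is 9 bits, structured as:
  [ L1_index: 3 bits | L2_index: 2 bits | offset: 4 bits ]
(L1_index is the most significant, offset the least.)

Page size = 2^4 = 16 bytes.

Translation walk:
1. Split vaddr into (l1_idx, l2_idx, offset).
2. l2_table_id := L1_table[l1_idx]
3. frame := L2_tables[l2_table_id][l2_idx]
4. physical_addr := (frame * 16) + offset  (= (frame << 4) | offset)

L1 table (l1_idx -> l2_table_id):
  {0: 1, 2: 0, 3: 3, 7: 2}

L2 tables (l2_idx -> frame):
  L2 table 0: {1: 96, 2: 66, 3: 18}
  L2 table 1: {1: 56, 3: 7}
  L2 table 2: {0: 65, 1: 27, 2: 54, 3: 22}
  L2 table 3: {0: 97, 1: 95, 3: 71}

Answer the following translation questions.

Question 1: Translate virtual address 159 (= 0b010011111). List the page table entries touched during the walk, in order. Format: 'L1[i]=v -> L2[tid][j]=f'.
Answer: L1[2]=0 -> L2[0][1]=96

Derivation:
vaddr = 159 = 0b010011111
Split: l1_idx=2, l2_idx=1, offset=15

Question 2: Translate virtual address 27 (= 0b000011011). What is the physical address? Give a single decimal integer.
Answer: 907

Derivation:
vaddr = 27 = 0b000011011
Split: l1_idx=0, l2_idx=1, offset=11
L1[0] = 1
L2[1][1] = 56
paddr = 56 * 16 + 11 = 907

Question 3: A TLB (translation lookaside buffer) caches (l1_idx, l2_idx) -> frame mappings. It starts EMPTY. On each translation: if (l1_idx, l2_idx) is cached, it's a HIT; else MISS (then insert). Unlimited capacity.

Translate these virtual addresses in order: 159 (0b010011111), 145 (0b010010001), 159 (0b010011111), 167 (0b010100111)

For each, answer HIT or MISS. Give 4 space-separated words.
Answer: MISS HIT HIT MISS

Derivation:
vaddr=159: (2,1) not in TLB -> MISS, insert
vaddr=145: (2,1) in TLB -> HIT
vaddr=159: (2,1) in TLB -> HIT
vaddr=167: (2,2) not in TLB -> MISS, insert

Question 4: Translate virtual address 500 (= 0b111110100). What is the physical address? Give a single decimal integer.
Answer: 356

Derivation:
vaddr = 500 = 0b111110100
Split: l1_idx=7, l2_idx=3, offset=4
L1[7] = 2
L2[2][3] = 22
paddr = 22 * 16 + 4 = 356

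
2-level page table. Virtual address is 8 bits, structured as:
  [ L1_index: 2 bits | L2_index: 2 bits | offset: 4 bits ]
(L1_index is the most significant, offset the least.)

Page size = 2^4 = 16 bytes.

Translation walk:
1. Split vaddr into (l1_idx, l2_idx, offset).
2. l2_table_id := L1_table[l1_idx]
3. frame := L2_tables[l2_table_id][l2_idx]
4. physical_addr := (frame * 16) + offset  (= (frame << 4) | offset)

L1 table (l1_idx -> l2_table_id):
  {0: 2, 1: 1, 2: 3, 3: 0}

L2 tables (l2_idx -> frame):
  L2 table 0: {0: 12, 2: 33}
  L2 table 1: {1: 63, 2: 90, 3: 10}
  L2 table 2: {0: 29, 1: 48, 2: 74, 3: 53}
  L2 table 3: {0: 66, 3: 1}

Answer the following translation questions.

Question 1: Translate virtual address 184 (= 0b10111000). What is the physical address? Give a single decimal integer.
vaddr = 184 = 0b10111000
Split: l1_idx=2, l2_idx=3, offset=8
L1[2] = 3
L2[3][3] = 1
paddr = 1 * 16 + 8 = 24

Answer: 24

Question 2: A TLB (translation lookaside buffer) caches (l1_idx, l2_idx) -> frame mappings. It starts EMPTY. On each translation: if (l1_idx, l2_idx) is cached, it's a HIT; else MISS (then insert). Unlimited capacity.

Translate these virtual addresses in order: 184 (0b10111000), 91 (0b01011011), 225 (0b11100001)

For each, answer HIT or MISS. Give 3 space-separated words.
Answer: MISS MISS MISS

Derivation:
vaddr=184: (2,3) not in TLB -> MISS, insert
vaddr=91: (1,1) not in TLB -> MISS, insert
vaddr=225: (3,2) not in TLB -> MISS, insert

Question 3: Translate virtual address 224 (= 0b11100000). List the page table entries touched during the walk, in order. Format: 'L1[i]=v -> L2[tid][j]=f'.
vaddr = 224 = 0b11100000
Split: l1_idx=3, l2_idx=2, offset=0

Answer: L1[3]=0 -> L2[0][2]=33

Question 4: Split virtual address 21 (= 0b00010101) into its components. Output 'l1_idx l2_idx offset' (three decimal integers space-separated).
vaddr = 21 = 0b00010101
  top 2 bits -> l1_idx = 0
  next 2 bits -> l2_idx = 1
  bottom 4 bits -> offset = 5

Answer: 0 1 5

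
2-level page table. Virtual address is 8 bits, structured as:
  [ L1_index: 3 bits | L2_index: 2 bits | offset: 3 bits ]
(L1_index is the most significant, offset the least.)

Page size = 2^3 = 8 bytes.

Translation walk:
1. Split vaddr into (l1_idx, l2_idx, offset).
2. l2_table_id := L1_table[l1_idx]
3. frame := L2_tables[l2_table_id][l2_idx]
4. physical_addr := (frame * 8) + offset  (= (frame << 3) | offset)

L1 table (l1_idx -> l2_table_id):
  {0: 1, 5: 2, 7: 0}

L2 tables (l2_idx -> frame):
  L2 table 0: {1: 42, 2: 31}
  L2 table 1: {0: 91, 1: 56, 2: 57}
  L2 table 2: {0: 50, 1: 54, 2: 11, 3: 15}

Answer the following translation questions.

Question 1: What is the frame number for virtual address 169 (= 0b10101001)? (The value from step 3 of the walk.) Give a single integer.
vaddr = 169: l1_idx=5, l2_idx=1
L1[5] = 2; L2[2][1] = 54

Answer: 54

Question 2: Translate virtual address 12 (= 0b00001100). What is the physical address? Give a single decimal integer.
vaddr = 12 = 0b00001100
Split: l1_idx=0, l2_idx=1, offset=4
L1[0] = 1
L2[1][1] = 56
paddr = 56 * 8 + 4 = 452

Answer: 452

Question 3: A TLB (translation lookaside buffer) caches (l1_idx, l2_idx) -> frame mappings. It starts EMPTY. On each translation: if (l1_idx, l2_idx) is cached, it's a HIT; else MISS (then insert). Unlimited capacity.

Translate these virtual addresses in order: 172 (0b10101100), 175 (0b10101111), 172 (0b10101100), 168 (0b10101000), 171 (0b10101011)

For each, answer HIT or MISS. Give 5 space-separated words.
vaddr=172: (5,1) not in TLB -> MISS, insert
vaddr=175: (5,1) in TLB -> HIT
vaddr=172: (5,1) in TLB -> HIT
vaddr=168: (5,1) in TLB -> HIT
vaddr=171: (5,1) in TLB -> HIT

Answer: MISS HIT HIT HIT HIT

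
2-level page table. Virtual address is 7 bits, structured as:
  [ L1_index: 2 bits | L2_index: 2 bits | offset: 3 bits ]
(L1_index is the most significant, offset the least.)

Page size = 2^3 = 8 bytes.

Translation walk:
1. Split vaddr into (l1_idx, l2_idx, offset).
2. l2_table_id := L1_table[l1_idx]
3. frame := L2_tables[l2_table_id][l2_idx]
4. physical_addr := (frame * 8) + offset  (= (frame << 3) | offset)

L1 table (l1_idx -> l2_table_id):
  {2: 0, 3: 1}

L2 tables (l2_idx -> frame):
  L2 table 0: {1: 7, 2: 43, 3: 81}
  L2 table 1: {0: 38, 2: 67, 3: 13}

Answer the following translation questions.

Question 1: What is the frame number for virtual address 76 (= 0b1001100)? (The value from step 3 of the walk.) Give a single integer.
vaddr = 76: l1_idx=2, l2_idx=1
L1[2] = 0; L2[0][1] = 7

Answer: 7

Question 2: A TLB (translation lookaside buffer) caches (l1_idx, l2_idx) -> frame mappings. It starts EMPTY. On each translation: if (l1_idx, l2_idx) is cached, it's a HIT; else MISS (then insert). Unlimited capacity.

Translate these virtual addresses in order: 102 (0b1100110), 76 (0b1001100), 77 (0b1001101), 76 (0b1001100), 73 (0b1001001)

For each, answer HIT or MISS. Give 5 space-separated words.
Answer: MISS MISS HIT HIT HIT

Derivation:
vaddr=102: (3,0) not in TLB -> MISS, insert
vaddr=76: (2,1) not in TLB -> MISS, insert
vaddr=77: (2,1) in TLB -> HIT
vaddr=76: (2,1) in TLB -> HIT
vaddr=73: (2,1) in TLB -> HIT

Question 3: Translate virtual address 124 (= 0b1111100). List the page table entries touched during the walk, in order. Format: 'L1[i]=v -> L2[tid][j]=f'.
Answer: L1[3]=1 -> L2[1][3]=13

Derivation:
vaddr = 124 = 0b1111100
Split: l1_idx=3, l2_idx=3, offset=4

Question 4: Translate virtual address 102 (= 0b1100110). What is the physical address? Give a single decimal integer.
vaddr = 102 = 0b1100110
Split: l1_idx=3, l2_idx=0, offset=6
L1[3] = 1
L2[1][0] = 38
paddr = 38 * 8 + 6 = 310

Answer: 310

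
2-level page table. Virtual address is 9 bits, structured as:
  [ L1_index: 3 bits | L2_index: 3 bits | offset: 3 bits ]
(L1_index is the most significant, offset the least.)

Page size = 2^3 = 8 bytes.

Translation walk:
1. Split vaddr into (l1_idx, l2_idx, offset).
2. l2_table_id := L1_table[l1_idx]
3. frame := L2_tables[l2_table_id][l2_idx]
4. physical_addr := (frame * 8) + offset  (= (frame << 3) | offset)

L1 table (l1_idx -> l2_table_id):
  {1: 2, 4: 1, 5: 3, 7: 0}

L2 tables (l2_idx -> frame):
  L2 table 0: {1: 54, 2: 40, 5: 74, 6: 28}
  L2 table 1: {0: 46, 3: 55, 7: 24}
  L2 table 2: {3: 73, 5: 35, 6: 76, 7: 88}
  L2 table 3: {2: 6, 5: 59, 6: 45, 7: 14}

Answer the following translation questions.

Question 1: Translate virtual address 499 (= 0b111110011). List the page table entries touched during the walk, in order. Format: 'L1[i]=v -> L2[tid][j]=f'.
Answer: L1[7]=0 -> L2[0][6]=28

Derivation:
vaddr = 499 = 0b111110011
Split: l1_idx=7, l2_idx=6, offset=3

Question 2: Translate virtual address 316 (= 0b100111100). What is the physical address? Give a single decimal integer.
vaddr = 316 = 0b100111100
Split: l1_idx=4, l2_idx=7, offset=4
L1[4] = 1
L2[1][7] = 24
paddr = 24 * 8 + 4 = 196

Answer: 196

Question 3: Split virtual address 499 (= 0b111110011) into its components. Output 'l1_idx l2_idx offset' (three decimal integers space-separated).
vaddr = 499 = 0b111110011
  top 3 bits -> l1_idx = 7
  next 3 bits -> l2_idx = 6
  bottom 3 bits -> offset = 3

Answer: 7 6 3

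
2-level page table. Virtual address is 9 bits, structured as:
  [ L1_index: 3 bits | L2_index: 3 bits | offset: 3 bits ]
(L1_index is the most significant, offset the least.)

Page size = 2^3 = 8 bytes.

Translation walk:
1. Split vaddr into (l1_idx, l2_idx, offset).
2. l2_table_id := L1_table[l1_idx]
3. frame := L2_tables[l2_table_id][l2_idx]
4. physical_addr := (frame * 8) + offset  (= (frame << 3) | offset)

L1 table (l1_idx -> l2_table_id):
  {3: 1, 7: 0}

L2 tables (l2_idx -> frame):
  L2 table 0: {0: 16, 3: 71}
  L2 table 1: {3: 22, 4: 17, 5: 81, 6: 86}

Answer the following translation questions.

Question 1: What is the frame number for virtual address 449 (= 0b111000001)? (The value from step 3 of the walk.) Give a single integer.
Answer: 16

Derivation:
vaddr = 449: l1_idx=7, l2_idx=0
L1[7] = 0; L2[0][0] = 16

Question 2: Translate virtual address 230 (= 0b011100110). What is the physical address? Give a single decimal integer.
vaddr = 230 = 0b011100110
Split: l1_idx=3, l2_idx=4, offset=6
L1[3] = 1
L2[1][4] = 17
paddr = 17 * 8 + 6 = 142

Answer: 142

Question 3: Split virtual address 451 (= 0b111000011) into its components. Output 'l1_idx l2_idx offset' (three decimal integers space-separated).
vaddr = 451 = 0b111000011
  top 3 bits -> l1_idx = 7
  next 3 bits -> l2_idx = 0
  bottom 3 bits -> offset = 3

Answer: 7 0 3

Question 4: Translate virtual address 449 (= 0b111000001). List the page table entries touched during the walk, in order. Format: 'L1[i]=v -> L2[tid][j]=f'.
Answer: L1[7]=0 -> L2[0][0]=16

Derivation:
vaddr = 449 = 0b111000001
Split: l1_idx=7, l2_idx=0, offset=1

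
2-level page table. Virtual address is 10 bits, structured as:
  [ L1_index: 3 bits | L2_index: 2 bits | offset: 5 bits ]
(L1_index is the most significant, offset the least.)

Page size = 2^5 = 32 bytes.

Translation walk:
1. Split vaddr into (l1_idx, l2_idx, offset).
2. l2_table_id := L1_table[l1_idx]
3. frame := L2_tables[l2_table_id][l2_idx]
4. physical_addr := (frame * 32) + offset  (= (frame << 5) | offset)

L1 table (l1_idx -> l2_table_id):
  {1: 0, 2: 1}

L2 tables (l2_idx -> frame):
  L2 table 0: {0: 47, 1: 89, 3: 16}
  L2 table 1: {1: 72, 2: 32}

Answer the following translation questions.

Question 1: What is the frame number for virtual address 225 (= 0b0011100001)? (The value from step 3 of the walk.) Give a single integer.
Answer: 16

Derivation:
vaddr = 225: l1_idx=1, l2_idx=3
L1[1] = 0; L2[0][3] = 16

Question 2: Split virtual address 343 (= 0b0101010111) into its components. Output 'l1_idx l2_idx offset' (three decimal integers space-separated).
Answer: 2 2 23

Derivation:
vaddr = 343 = 0b0101010111
  top 3 bits -> l1_idx = 2
  next 2 bits -> l2_idx = 2
  bottom 5 bits -> offset = 23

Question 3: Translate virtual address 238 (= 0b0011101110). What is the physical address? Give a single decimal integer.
vaddr = 238 = 0b0011101110
Split: l1_idx=1, l2_idx=3, offset=14
L1[1] = 0
L2[0][3] = 16
paddr = 16 * 32 + 14 = 526

Answer: 526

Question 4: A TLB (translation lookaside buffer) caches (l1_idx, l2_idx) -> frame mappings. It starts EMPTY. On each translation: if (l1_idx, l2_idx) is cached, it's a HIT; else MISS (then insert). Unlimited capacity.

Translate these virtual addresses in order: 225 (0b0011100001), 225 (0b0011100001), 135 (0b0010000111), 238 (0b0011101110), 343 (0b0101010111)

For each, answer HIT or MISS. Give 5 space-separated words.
Answer: MISS HIT MISS HIT MISS

Derivation:
vaddr=225: (1,3) not in TLB -> MISS, insert
vaddr=225: (1,3) in TLB -> HIT
vaddr=135: (1,0) not in TLB -> MISS, insert
vaddr=238: (1,3) in TLB -> HIT
vaddr=343: (2,2) not in TLB -> MISS, insert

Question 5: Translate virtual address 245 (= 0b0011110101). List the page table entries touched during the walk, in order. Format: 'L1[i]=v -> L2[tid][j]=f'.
Answer: L1[1]=0 -> L2[0][3]=16

Derivation:
vaddr = 245 = 0b0011110101
Split: l1_idx=1, l2_idx=3, offset=21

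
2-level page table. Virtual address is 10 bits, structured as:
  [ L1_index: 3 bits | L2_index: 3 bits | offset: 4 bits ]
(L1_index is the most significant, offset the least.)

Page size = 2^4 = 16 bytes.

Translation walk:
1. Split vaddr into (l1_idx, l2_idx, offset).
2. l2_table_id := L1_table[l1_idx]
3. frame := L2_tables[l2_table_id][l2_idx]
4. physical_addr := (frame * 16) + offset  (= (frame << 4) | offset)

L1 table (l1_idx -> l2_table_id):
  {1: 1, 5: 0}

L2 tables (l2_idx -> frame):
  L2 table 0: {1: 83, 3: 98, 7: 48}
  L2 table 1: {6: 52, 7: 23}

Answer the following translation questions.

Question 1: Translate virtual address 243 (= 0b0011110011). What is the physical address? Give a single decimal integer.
vaddr = 243 = 0b0011110011
Split: l1_idx=1, l2_idx=7, offset=3
L1[1] = 1
L2[1][7] = 23
paddr = 23 * 16 + 3 = 371

Answer: 371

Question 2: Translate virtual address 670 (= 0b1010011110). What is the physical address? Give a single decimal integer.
vaddr = 670 = 0b1010011110
Split: l1_idx=5, l2_idx=1, offset=14
L1[5] = 0
L2[0][1] = 83
paddr = 83 * 16 + 14 = 1342

Answer: 1342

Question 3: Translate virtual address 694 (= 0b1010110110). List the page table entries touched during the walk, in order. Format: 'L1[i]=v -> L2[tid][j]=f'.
Answer: L1[5]=0 -> L2[0][3]=98

Derivation:
vaddr = 694 = 0b1010110110
Split: l1_idx=5, l2_idx=3, offset=6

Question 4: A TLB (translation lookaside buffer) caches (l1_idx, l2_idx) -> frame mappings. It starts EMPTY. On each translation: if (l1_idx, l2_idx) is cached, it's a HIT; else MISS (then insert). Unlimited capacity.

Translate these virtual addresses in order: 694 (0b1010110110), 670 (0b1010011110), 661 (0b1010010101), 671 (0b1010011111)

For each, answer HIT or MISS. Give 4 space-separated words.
Answer: MISS MISS HIT HIT

Derivation:
vaddr=694: (5,3) not in TLB -> MISS, insert
vaddr=670: (5,1) not in TLB -> MISS, insert
vaddr=661: (5,1) in TLB -> HIT
vaddr=671: (5,1) in TLB -> HIT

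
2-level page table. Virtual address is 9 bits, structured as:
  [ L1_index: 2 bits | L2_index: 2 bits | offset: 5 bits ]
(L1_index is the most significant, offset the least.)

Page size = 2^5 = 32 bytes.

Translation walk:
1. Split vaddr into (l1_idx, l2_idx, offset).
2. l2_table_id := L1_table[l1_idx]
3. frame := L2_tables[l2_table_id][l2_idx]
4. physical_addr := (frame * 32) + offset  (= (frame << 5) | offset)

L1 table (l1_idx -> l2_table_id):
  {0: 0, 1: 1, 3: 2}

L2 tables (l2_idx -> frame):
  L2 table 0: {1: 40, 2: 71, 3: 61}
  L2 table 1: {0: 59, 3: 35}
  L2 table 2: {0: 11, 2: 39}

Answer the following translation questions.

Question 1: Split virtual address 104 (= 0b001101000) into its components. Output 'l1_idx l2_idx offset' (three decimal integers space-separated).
Answer: 0 3 8

Derivation:
vaddr = 104 = 0b001101000
  top 2 bits -> l1_idx = 0
  next 2 bits -> l2_idx = 3
  bottom 5 bits -> offset = 8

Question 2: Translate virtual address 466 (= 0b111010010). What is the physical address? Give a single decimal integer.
Answer: 1266

Derivation:
vaddr = 466 = 0b111010010
Split: l1_idx=3, l2_idx=2, offset=18
L1[3] = 2
L2[2][2] = 39
paddr = 39 * 32 + 18 = 1266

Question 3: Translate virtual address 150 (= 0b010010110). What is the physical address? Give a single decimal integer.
Answer: 1910

Derivation:
vaddr = 150 = 0b010010110
Split: l1_idx=1, l2_idx=0, offset=22
L1[1] = 1
L2[1][0] = 59
paddr = 59 * 32 + 22 = 1910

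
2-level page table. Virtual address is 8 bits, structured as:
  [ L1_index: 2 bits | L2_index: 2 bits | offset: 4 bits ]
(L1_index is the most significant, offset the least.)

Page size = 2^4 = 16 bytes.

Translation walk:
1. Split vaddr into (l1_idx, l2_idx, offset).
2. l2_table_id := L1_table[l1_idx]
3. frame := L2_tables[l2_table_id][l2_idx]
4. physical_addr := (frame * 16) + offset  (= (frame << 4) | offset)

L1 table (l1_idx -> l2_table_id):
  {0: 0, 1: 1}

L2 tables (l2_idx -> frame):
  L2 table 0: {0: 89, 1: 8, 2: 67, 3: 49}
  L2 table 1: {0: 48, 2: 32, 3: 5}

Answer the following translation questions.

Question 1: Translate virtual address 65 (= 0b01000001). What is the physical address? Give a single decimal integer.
vaddr = 65 = 0b01000001
Split: l1_idx=1, l2_idx=0, offset=1
L1[1] = 1
L2[1][0] = 48
paddr = 48 * 16 + 1 = 769

Answer: 769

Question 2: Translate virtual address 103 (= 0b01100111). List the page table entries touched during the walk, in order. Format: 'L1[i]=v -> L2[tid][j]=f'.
Answer: L1[1]=1 -> L2[1][2]=32

Derivation:
vaddr = 103 = 0b01100111
Split: l1_idx=1, l2_idx=2, offset=7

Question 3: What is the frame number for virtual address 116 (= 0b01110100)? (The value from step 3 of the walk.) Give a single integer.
vaddr = 116: l1_idx=1, l2_idx=3
L1[1] = 1; L2[1][3] = 5

Answer: 5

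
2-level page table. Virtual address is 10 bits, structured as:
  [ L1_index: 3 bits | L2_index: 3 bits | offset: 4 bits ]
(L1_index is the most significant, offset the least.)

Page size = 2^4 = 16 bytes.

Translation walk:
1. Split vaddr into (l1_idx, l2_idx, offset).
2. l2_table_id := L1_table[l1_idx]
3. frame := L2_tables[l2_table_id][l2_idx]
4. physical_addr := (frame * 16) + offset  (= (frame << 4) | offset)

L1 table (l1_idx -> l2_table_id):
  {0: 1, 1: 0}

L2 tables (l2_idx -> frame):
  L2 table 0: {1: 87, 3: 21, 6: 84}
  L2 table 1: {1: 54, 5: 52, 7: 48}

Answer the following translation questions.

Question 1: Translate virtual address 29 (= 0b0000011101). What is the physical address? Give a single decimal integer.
vaddr = 29 = 0b0000011101
Split: l1_idx=0, l2_idx=1, offset=13
L1[0] = 1
L2[1][1] = 54
paddr = 54 * 16 + 13 = 877

Answer: 877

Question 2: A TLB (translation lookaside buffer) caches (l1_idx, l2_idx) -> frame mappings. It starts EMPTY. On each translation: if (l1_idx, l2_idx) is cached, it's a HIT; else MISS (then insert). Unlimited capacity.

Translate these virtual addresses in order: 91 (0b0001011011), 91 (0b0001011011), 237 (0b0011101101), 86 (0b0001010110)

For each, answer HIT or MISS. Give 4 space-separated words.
vaddr=91: (0,5) not in TLB -> MISS, insert
vaddr=91: (0,5) in TLB -> HIT
vaddr=237: (1,6) not in TLB -> MISS, insert
vaddr=86: (0,5) in TLB -> HIT

Answer: MISS HIT MISS HIT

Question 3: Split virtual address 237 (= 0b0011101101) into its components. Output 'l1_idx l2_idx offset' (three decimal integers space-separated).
vaddr = 237 = 0b0011101101
  top 3 bits -> l1_idx = 1
  next 3 bits -> l2_idx = 6
  bottom 4 bits -> offset = 13

Answer: 1 6 13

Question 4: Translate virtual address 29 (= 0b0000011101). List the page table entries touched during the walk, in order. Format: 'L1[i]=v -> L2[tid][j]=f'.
vaddr = 29 = 0b0000011101
Split: l1_idx=0, l2_idx=1, offset=13

Answer: L1[0]=1 -> L2[1][1]=54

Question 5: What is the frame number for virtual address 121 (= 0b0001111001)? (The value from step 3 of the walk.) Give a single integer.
Answer: 48

Derivation:
vaddr = 121: l1_idx=0, l2_idx=7
L1[0] = 1; L2[1][7] = 48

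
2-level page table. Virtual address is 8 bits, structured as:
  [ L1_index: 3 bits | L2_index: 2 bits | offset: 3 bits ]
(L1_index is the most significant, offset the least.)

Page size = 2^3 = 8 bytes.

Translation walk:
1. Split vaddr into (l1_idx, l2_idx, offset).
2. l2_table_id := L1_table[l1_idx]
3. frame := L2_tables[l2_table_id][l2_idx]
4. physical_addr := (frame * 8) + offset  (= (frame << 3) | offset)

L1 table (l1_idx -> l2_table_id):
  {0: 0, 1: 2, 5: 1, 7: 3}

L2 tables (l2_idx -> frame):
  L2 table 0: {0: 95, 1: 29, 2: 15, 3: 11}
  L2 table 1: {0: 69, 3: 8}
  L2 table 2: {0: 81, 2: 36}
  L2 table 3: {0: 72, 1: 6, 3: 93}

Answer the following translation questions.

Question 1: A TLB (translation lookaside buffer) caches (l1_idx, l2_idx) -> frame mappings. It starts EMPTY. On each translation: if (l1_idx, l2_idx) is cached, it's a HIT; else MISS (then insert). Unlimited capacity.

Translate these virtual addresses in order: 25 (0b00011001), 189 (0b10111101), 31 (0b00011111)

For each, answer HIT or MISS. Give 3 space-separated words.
Answer: MISS MISS HIT

Derivation:
vaddr=25: (0,3) not in TLB -> MISS, insert
vaddr=189: (5,3) not in TLB -> MISS, insert
vaddr=31: (0,3) in TLB -> HIT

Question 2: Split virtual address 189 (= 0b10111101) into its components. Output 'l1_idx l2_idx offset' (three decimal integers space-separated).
Answer: 5 3 5

Derivation:
vaddr = 189 = 0b10111101
  top 3 bits -> l1_idx = 5
  next 2 bits -> l2_idx = 3
  bottom 3 bits -> offset = 5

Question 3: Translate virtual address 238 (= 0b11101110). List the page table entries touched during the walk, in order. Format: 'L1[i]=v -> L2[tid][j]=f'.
Answer: L1[7]=3 -> L2[3][1]=6

Derivation:
vaddr = 238 = 0b11101110
Split: l1_idx=7, l2_idx=1, offset=6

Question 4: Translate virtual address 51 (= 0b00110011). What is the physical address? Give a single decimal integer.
Answer: 291

Derivation:
vaddr = 51 = 0b00110011
Split: l1_idx=1, l2_idx=2, offset=3
L1[1] = 2
L2[2][2] = 36
paddr = 36 * 8 + 3 = 291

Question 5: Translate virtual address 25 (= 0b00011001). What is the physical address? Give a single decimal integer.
Answer: 89

Derivation:
vaddr = 25 = 0b00011001
Split: l1_idx=0, l2_idx=3, offset=1
L1[0] = 0
L2[0][3] = 11
paddr = 11 * 8 + 1 = 89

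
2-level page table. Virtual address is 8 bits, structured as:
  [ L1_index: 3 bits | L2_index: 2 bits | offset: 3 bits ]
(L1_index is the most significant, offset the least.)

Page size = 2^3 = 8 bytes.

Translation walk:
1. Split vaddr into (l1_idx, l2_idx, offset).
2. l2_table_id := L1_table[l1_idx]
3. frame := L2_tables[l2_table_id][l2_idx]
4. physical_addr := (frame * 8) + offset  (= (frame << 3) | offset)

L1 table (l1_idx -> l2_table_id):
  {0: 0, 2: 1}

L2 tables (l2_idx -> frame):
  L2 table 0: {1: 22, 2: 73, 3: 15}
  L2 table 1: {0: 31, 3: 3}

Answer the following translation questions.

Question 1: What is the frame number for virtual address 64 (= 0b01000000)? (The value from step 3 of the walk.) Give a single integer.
Answer: 31

Derivation:
vaddr = 64: l1_idx=2, l2_idx=0
L1[2] = 1; L2[1][0] = 31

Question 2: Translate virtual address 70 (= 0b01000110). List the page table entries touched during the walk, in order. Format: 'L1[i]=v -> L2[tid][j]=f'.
vaddr = 70 = 0b01000110
Split: l1_idx=2, l2_idx=0, offset=6

Answer: L1[2]=1 -> L2[1][0]=31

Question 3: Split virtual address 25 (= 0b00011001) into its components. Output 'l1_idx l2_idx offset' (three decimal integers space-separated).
vaddr = 25 = 0b00011001
  top 3 bits -> l1_idx = 0
  next 2 bits -> l2_idx = 3
  bottom 3 bits -> offset = 1

Answer: 0 3 1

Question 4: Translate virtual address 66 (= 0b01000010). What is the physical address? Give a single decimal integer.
Answer: 250

Derivation:
vaddr = 66 = 0b01000010
Split: l1_idx=2, l2_idx=0, offset=2
L1[2] = 1
L2[1][0] = 31
paddr = 31 * 8 + 2 = 250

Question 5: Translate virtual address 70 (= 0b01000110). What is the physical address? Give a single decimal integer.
Answer: 254

Derivation:
vaddr = 70 = 0b01000110
Split: l1_idx=2, l2_idx=0, offset=6
L1[2] = 1
L2[1][0] = 31
paddr = 31 * 8 + 6 = 254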